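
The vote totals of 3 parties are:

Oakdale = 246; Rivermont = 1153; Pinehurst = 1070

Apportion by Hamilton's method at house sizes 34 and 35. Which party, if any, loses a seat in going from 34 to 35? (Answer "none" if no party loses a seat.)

At 34 seats: Oakdale 3, Rivermont 16, Pinehurst 15.
At 35 seats: Oakdale 4, Rivermont 16, Pinehurst 15.
No party's allocation decreased.

none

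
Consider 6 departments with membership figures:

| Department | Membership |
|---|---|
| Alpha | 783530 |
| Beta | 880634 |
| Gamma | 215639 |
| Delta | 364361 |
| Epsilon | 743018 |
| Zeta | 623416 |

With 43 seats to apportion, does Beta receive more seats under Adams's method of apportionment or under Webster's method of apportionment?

Adams: Alpha 9, Beta 10, Gamma 3, Delta 5, Epsilon 9, Zeta 7.
Webster: Alpha 9, Beta 11, Gamma 3, Delta 4, Epsilon 9, Zeta 7.
Beta gets 10 under Adams and 11 under Webster.

Webster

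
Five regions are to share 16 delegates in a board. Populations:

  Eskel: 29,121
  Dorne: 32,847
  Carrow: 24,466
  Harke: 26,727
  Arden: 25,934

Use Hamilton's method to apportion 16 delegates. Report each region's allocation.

Eskel 3, Dorne 4, Carrow 3, Harke 3, Arden 3

Total 139095; standard divisor 139095/16 ≈ 8693.438.
Standard quotas: Eskel 3.3498, Dorne 3.7784, Carrow 2.8143, Harke 3.0744, Arden 2.9832.
Lower quotas: Eskel 3, Dorne 3, Carrow 2, Harke 3, Arden 2 (sum 13, leaving 3 seats).
Remainders in descending order: Arden 0.9832, Carrow 0.8143, Dorne 0.7784, Eskel 0.3498, Harke 0.0744.
The surplus seats go to Arden, Carrow, Dorne.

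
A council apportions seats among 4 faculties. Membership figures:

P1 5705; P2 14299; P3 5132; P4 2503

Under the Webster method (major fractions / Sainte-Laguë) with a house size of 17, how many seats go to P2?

9

Standard divisor 27639/17 ≈ 1625.824; standard quotas: P1 3.509, P2 8.795, P3 3.157, P4 1.540.
Rounding to the nearest integer gives 4, 9, 3, 2 = 18 seats, so the divisor must be adjusted.
With modified divisor 1641.6: modified quotas P1 3.475, P2 8.710, P3 3.126, P4 1.525.
Rounding to the nearest integer: P1 3, P2 9, P3 3, P4 2 (total 17).
P2 receives 9.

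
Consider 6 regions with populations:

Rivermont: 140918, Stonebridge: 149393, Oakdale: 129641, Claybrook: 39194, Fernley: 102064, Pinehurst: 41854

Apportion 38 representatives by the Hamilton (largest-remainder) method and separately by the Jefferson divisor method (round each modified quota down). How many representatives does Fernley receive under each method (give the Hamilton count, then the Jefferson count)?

6 and 7

Hamilton: Rivermont 9, Stonebridge 9, Oakdale 8, Claybrook 3, Fernley 6, Pinehurst 3.
Jefferson: Rivermont 9, Stonebridge 10, Oakdale 8, Claybrook 2, Fernley 7, Pinehurst 2.
Fernley gets 6 under Hamilton and 7 under Jefferson.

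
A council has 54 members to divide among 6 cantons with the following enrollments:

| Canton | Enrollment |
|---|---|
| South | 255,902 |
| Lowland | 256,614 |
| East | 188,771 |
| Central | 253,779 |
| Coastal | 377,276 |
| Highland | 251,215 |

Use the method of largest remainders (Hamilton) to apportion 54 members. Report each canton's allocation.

South=9; Lowland=9; East=6; Central=9; Coastal=13; Highland=8

Standard divisor: 1583557 ÷ 54 ≈ 29325.13.
Standard quotas: South 8.7264, Lowland 8.7507, East 6.4372, Central 8.6540, Coastal 12.8653, Highland 8.5665.
Lower quotas: South 8, Lowland 8, East 6, Central 8, Coastal 12, Highland 8 (sum 50, leaving 4 seats).
Remainders in descending order: Coastal 0.8653, Lowland 0.7507, South 0.7264, Central 0.6540, Highland 0.5665, East 0.4372.
The surplus seats go to Coastal, Lowland, South, Central.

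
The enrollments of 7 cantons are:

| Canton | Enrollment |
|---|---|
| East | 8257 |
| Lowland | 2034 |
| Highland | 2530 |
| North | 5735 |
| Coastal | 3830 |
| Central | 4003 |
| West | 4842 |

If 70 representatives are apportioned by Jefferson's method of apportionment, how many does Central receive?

Standard divisor 31231/70 ≈ 446.157; standard quotas: East 18.507, Lowland 4.559, Highland 5.671, North 12.854, Coastal 8.584, Central 8.972, West 10.853.
Rounding down gives 18, 4, 5, 12, 8, 8, 10 = 65 seats, so the divisor must be adjusted.
With modified divisor 424: modified quotas East 19.474, Lowland 4.797, Highland 5.967, North 13.526, Coastal 9.033, Central 9.441, West 11.420.
Rounding down: East 19, Lowland 4, Highland 5, North 13, Coastal 9, Central 9, West 11 (total 70).
Central receives 9.

9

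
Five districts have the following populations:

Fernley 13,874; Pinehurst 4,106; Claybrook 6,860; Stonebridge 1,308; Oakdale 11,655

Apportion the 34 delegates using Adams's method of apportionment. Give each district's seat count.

Standard divisor 37803/34 ≈ 1111.853; standard quotas: Fernley 12.478, Pinehurst 3.693, Claybrook 6.170, Stonebridge 1.176, Oakdale 10.483.
Rounding up gives 13, 4, 7, 2, 11 = 37 seats, so the divisor must be adjusted.
With modified divisor 1200: modified quotas Fernley 11.562, Pinehurst 3.422, Claybrook 5.717, Stonebridge 1.090, Oakdale 9.713.
Rounding up: Fernley 12, Pinehurst 4, Claybrook 6, Stonebridge 2, Oakdale 10 (total 34).

Fernley=12, Pinehurst=4, Claybrook=6, Stonebridge=2, Oakdale=10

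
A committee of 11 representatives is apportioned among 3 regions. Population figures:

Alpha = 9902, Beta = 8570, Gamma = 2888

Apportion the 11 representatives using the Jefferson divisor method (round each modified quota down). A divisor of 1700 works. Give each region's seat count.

Alpha=5; Beta=5; Gamma=1

With modified divisor 1700: modified quotas Alpha 5.825, Beta 5.041, Gamma 1.699.
Rounding down: Alpha 5, Beta 5, Gamma 1 (total 11).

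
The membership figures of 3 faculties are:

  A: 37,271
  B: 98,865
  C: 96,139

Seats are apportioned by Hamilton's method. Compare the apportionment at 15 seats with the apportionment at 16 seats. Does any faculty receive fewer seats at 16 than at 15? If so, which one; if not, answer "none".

A

At 15 seats: A 3, B 6, C 6.
At 16 seats: A 2, B 7, C 7.
A drops from 3 to 2.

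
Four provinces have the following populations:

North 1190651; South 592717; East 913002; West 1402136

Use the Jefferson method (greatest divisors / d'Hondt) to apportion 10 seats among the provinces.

Standard divisor 4098506/10 ≈ 409850.6; standard quotas: North 2.905, South 1.446, East 2.228, West 3.421.
Rounding down gives 2, 1, 2, 3 = 8 seats, so the divisor must be adjusted.
With modified divisor 327400: modified quotas North 3.637, South 1.810, East 2.789, West 4.283.
Rounding down: North 3, South 1, East 2, West 4 (total 10).

North 3, South 1, East 2, West 4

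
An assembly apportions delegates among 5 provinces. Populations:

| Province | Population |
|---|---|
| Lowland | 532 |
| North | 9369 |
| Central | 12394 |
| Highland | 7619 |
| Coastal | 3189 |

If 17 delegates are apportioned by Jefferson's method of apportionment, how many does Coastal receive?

Standard divisor 33103/17 ≈ 1947.235; standard quotas: Lowland 0.273, North 4.811, Central 6.365, Highland 3.913, Coastal 1.638.
Rounding down gives 0, 4, 6, 3, 1 = 14 seats, so the divisor must be adjusted.
With modified divisor 1700: modified quotas Lowland 0.313, North 5.511, Central 7.291, Highland 4.482, Coastal 1.876.
Rounding down: Lowland 0, North 5, Central 7, Highland 4, Coastal 1 (total 17).
Coastal receives 1.

1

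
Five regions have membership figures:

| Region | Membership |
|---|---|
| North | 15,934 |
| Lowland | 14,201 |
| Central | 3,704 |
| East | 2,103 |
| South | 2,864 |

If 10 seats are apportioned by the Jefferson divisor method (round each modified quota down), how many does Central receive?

1

Standard divisor 38806/10 ≈ 3880.6; standard quotas: North 4.106, Lowland 3.659, Central 0.954, East 0.542, South 0.738.
Rounding down gives 4, 3, 0, 0, 0 = 7 seats, so the divisor must be adjusted.
With modified divisor 3000: modified quotas North 5.311, Lowland 4.734, Central 1.235, East 0.701, South 0.955.
Rounding down: North 5, Lowland 4, Central 1, East 0, South 0 (total 10).
Central receives 1.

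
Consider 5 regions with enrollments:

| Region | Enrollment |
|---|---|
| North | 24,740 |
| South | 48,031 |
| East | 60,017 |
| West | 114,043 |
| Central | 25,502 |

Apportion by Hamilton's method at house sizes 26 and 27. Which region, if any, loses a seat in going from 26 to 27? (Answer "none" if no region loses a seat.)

none

At 26 seats: North 2, South 5, East 6, West 11, Central 2.
At 27 seats: North 2, South 5, East 6, West 11, Central 3.
No region's allocation decreased.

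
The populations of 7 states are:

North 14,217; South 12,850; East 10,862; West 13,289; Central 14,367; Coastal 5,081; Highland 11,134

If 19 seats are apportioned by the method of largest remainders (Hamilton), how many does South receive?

Total 81800; standard divisor 81800/19 ≈ 4305.263.
Standard quotas: North 3.3022, South 2.9847, East 2.5230, West 3.0867, Central 3.3371, Coastal 1.1802, Highland 2.5861.
Lower quotas: North 3, South 2, East 2, West 3, Central 3, Coastal 1, Highland 2 (sum 16, leaving 3 seats).
Remainders in descending order: South 0.9847, Highland 0.5861, East 0.5230, Central 0.3371, North 0.3022, Coastal 0.1802, West 0.0867.
Largest remainders: South, Highland, East receive the extra seats.
South receives 3.

3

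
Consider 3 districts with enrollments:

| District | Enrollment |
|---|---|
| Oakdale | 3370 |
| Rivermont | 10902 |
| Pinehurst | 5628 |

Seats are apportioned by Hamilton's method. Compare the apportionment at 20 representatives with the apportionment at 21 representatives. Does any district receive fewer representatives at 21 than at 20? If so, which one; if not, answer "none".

none

At 20 seats: Oakdale 3, Rivermont 11, Pinehurst 6.
At 21 seats: Oakdale 4, Rivermont 11, Pinehurst 6.
No district's allocation decreased.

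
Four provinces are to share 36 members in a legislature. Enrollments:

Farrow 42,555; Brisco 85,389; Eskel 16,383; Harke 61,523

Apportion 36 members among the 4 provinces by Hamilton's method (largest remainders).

Farrow=7, Brisco=15, Eskel=3, Harke=11

The standard divisor is 205850/36 ≈ 5718.056.
Standard quotas: Farrow 7.4422, Brisco 14.9332, Eskel 2.8651, Harke 10.7594.
Lower quotas: Farrow 7, Brisco 14, Eskel 2, Harke 10 (sum 33, leaving 3 seats).
Remainders in descending order: Brisco 0.9332, Eskel 0.8651, Harke 0.7594, Farrow 0.4422.
Largest remainders: Brisco, Eskel, Harke receive the extra seats.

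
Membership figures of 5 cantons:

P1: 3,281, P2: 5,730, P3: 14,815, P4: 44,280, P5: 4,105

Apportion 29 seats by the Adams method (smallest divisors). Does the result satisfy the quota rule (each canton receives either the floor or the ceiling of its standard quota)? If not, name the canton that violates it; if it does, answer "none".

Standard quotas: P1 1.318, P2 2.301, P3 5.950, P4 17.783, P5 1.649.
Adams allocation: P1 2, P2 3, P3 6, P4 16, P5 2.
P4 has quota 17.783 (lower 17, upper 18) but receives 16 — outside the quota interval.

P4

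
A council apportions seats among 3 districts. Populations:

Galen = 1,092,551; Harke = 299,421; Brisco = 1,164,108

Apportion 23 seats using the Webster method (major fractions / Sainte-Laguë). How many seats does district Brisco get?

10

Standard divisor 2556080/23 ≈ 111133.913; standard quotas: Galen 9.831, Harke 2.694, Brisco 10.475.
Rounding to the nearest integer gives Galen 10, Harke 3, Brisco 10 — total 23, matching the house size, so no adjustment is needed.
Brisco receives 10.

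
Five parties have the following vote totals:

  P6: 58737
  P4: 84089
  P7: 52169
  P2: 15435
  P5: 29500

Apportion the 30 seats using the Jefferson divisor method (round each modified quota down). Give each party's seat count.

Standard divisor 239930/30 ≈ 7997.667; standard quotas: P6 7.344, P4 10.514, P7 6.523, P2 1.930, P5 3.689.
Rounding down gives 7, 10, 6, 1, 3 = 27 seats, so the divisor must be adjusted.
With modified divisor 7414: modified quotas P6 7.922, P4 11.342, P7 7.037, P2 2.082, P5 3.979.
Rounding down: P6 7, P4 11, P7 7, P2 2, P5 3 (total 30).

P6: 7, P4: 11, P7: 7, P2: 2, P5: 3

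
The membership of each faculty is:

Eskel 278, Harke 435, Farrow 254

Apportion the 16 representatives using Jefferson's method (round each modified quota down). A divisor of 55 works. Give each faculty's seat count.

Eskel 5; Harke 7; Farrow 4

With modified divisor 55: modified quotas Eskel 5.055, Harke 7.909, Farrow 4.618.
Rounding down: Eskel 5, Harke 7, Farrow 4 (total 16).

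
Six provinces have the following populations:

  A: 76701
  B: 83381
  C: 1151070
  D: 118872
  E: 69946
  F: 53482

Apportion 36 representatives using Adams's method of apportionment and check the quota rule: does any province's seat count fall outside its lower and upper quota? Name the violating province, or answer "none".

C

Standard quotas: A 1.777, B 1.932, C 26.675, D 2.755, E 1.621, F 1.239.
Adams allocation: A 2, B 2, C 25, D 3, E 2, F 2.
C has quota 26.675 (lower 26, upper 27) but receives 25 — outside the quota interval.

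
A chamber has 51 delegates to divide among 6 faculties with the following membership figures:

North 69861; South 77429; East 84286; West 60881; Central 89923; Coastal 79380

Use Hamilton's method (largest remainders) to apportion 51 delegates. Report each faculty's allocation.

North 8, South 8, East 9, West 7, Central 10, Coastal 9

Total 461760; standard divisor 461760/51 ≈ 9054.118.
Standard quotas: North 7.7159, South 8.5518, East 9.3091, West 6.7241, Central 9.9317, Coastal 8.7673.
Lower quotas: North 7, South 8, East 9, West 6, Central 9, Coastal 8 (sum 47, leaving 4 seats).
Remainders in descending order: Central 0.9317, Coastal 0.7673, West 0.7241, North 0.7159, South 0.5518, East 0.3091.
Largest remainders: Central, Coastal, West, North receive the extra seats.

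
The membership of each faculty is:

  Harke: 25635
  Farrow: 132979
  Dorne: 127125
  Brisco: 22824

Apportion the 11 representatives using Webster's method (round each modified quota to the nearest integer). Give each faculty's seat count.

Harke: 1; Farrow: 5; Dorne: 4; Brisco: 1

Standard divisor 308563/11 ≈ 28051.182; standard quotas: Harke 0.914, Farrow 4.741, Dorne 4.532, Brisco 0.814.
Rounding to the nearest integer gives 1, 5, 5, 1 = 12 seats, so the divisor must be adjusted.
With modified divisor 28900: modified quotas Harke 0.887, Farrow 4.601, Dorne 4.399, Brisco 0.790.
Rounding to the nearest integer: Harke 1, Farrow 5, Dorne 4, Brisco 1 (total 11).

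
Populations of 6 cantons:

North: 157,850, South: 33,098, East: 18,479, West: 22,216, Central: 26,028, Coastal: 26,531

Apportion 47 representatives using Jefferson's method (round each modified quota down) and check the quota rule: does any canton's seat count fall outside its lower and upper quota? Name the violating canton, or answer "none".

North

Standard quotas: North 26.104, South 5.474, East 3.056, West 3.674, Central 4.304, Coastal 4.388.
Jefferson allocation: North 28, South 5, East 3, West 3, Central 4, Coastal 4.
North has quota 26.104 (lower 26, upper 27) but receives 28 — outside the quota interval.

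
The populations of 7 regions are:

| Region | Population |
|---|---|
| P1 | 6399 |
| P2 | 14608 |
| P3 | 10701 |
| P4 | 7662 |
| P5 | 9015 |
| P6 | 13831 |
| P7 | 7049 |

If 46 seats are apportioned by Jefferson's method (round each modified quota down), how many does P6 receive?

Standard divisor 69265/46 ≈ 1505.761; standard quotas: P1 4.250, P2 9.701, P3 7.107, P4 5.088, P5 5.987, P6 9.185, P7 4.681.
Rounding down gives 4, 9, 7, 5, 5, 9, 4 = 43 seats, so the divisor must be adjusted.
With modified divisor 1400: modified quotas P1 4.571, P2 10.434, P3 7.644, P4 5.473, P5 6.439, P6 9.879, P7 5.035.
Rounding down: P1 4, P2 10, P3 7, P4 5, P5 6, P6 9, P7 5 (total 46).
P6 receives 9.

9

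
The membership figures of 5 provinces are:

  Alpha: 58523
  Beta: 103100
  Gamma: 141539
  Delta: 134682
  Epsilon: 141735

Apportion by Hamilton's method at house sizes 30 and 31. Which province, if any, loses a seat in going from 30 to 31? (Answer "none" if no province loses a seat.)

At 30 seats: Alpha 3, Beta 6, Gamma 7, Delta 7, Epsilon 7.
At 31 seats: Alpha 3, Beta 5, Gamma 8, Delta 7, Epsilon 8.
Beta drops from 6 to 5.

Beta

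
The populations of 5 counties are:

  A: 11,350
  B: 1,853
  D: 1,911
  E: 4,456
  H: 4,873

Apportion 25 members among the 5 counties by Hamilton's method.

A: 12, B: 2, D: 2, E: 4, H: 5

The standard divisor is 24443/25 ≈ 977.72.
Standard quotas: A 11.6086, B 1.8952, D 1.9545, E 4.5575, H 4.9840.
Lower quotas: A 11, B 1, D 1, E 4, H 4 (sum 21, leaving 4 seats).
Remainders in descending order: H 0.9840, D 0.9545, B 0.8952, A 0.6086, E 0.5575.
The surplus seats go to H, D, B, A.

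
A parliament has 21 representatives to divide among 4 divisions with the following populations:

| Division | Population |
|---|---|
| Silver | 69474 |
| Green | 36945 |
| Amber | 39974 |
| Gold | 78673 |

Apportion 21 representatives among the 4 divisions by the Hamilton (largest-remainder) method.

Silver: 7, Green: 3, Amber: 4, Gold: 7

Total 225066; standard divisor 225066/21 ≈ 10717.429.
Standard quotas: Silver 6.4823, Green 3.4472, Amber 3.7298, Gold 7.3407.
Lower quotas: Silver 6, Green 3, Amber 3, Gold 7 (sum 19, leaving 2 seats).
Remainders in descending order: Amber 0.7298, Silver 0.4823, Green 0.4472, Gold 0.3407.
The surplus seats go to Amber, Silver.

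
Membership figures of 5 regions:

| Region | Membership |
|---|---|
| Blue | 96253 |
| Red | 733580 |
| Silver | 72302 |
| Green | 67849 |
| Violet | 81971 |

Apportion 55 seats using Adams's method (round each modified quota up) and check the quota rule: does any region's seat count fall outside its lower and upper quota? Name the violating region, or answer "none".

Standard quotas: Blue 5.032, Red 38.354, Silver 3.780, Green 3.547, Violet 4.286.
Adams allocation: Blue 5, Red 37, Silver 4, Green 4, Violet 5.
Red has quota 38.354 (lower 38, upper 39) but receives 37 — outside the quota interval.

Red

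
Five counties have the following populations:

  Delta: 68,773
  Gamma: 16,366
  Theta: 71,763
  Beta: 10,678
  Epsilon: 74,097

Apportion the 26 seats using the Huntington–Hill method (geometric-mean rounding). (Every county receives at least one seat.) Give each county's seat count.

With divisor 9390: modified quotas Delta 7.324, Gamma 1.743, Theta 7.642, Beta 1.137, Epsilon 7.891.
Geometric-mean thresholds: Delta √(7·8)=7.483, Gamma √(1·2)=1.414, Theta √(7·8)=7.483, Beta √(1·2)=1.414, Epsilon √(7·8)=7.483.
Each quota rounded against its threshold gives Delta 7, Gamma 2, Theta 8, Beta 1, Epsilon 8 (total 26).

Delta 7, Gamma 2, Theta 8, Beta 1, Epsilon 8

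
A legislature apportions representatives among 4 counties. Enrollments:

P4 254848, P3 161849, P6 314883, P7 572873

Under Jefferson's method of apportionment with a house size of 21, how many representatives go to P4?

4

Standard divisor 1304453/21 ≈ 62116.81; standard quotas: P4 4.103, P3 2.606, P6 5.069, P7 9.223.
Rounding down gives 4, 2, 5, 9 = 20 seats, so the divisor must be adjusted.
With modified divisor 55600: modified quotas P4 4.584, P3 2.911, P6 5.663, P7 10.303.
Rounding down: P4 4, P3 2, P6 5, P7 10 (total 21).
P4 receives 4.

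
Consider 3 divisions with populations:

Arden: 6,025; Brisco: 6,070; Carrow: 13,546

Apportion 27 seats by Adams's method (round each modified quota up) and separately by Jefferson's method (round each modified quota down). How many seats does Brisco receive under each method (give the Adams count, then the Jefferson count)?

Adams: Arden 6, Brisco 7, Carrow 14.
Jefferson: Arden 6, Brisco 6, Carrow 15.
Brisco gets 7 under Adams and 6 under Jefferson.

7 and 6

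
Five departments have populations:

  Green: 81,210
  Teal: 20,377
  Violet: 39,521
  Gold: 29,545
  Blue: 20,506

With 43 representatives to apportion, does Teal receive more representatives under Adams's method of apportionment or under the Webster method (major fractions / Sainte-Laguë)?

Adams: Green 17, Teal 5, Violet 9, Gold 7, Blue 5.
Webster: Green 18, Teal 4, Violet 9, Gold 7, Blue 5.
Teal gets 5 under Adams and 4 under Webster.

Adams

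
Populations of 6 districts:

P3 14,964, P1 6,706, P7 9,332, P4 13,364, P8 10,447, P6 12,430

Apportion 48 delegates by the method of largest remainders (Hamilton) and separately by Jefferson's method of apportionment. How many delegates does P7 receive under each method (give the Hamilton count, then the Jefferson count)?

7 and 6

Hamilton: P3 11, P1 5, P7 7, P4 9, P8 7, P6 9.
Jefferson: P3 11, P1 5, P7 6, P4 10, P8 7, P6 9.
P7 gets 7 under Hamilton and 6 under Jefferson.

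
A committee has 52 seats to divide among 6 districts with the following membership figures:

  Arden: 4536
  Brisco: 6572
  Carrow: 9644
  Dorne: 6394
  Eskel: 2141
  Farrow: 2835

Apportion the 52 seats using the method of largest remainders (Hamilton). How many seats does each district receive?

Arden 7, Brisco 11, Carrow 16, Dorne 10, Eskel 3, Farrow 5

Total 32122; standard divisor 32122/52 ≈ 617.731.
Standard quotas: Arden 7.3430, Brisco 10.6389, Carrow 15.6120, Dorne 10.3508, Eskel 3.4659, Farrow 4.5894.
Lower quotas: Arden 7, Brisco 10, Carrow 15, Dorne 10, Eskel 3, Farrow 4 (sum 49, leaving 3 seats).
Remainders in descending order: Brisco 0.6389, Carrow 0.6120, Farrow 0.5894, Eskel 0.4659, Dorne 0.3508, Arden 0.3430.
The surplus seats go to Brisco, Carrow, Farrow.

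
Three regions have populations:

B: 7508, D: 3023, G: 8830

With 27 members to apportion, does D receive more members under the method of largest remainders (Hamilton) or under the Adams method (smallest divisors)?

Adams

Hamilton: B 11, D 4, G 12.
Adams: B 10, D 5, G 12.
D gets 4 under Hamilton and 5 under Adams.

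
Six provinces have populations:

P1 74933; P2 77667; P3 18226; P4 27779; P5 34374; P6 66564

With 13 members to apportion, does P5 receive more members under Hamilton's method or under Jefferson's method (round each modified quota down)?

Hamilton: P1 3, P2 3, P3 1, P4 1, P5 2, P6 3.
Jefferson: P1 4, P2 4, P3 0, P4 1, P5 1, P6 3.
P5 gets 2 under Hamilton and 1 under Jefferson.

Hamilton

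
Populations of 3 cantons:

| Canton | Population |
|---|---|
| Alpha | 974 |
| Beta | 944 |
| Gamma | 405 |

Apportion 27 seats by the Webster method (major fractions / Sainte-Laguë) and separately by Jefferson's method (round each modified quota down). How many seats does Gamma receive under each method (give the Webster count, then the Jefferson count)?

Webster: Alpha 11, Beta 11, Gamma 5.
Jefferson: Alpha 12, Beta 11, Gamma 4.
Gamma gets 5 under Webster and 4 under Jefferson.

5 and 4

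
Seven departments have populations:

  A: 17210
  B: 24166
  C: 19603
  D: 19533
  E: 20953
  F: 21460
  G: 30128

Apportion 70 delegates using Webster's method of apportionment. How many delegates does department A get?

Standard divisor 153053/70 ≈ 2186.471; standard quotas: A 7.871, B 11.053, C 8.966, D 8.934, E 9.583, F 9.815, G 13.779.
Rounding to the nearest integer gives 8, 11, 9, 9, 10, 10, 14 = 71 seats, so the divisor must be adjusted.
With modified divisor 2220: modified quotas A 7.752, B 10.886, C 8.830, D 8.799, E 9.438, F 9.667, G 13.571.
Rounding to the nearest integer: A 8, B 11, C 9, D 9, E 9, F 10, G 14 (total 70).
A receives 8.

8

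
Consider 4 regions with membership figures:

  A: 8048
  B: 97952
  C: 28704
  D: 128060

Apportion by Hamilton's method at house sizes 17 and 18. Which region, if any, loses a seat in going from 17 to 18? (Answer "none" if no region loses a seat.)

At 17 seats: A 1, B 6, C 2, D 8.
At 18 seats: A 0, B 7, C 2, D 9.
A drops from 1 to 0.

A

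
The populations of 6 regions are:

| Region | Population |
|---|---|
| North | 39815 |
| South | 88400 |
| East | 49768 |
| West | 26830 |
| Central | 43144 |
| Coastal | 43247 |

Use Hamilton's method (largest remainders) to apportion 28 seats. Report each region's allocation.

The standard divisor is 291204/28 ≈ 10400.143.
Standard quotas: North 3.8283, South 8.4999, East 4.7853, West 2.5798, Central 4.1484, Coastal 4.1583.
Lower quotas: North 3, South 8, East 4, West 2, Central 4, Coastal 4 (sum 25, leaving 3 seats).
Remainders in descending order: North 0.8283, East 0.7853, West 0.5798, South 0.4999, Coastal 0.1583, Central 0.1484.
The surplus seats go to North, East, West.

North 4, South 8, East 5, West 3, Central 4, Coastal 4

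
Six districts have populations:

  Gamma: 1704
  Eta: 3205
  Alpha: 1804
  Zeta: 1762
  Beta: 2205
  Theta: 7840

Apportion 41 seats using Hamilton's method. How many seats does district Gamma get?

Standard divisor: 18520 ÷ 41 ≈ 451.707.
Standard quotas: Gamma 3.7724, Eta 7.0953, Alpha 3.9937, Zeta 3.9008, Beta 4.8815, Theta 17.3564.
Lower quotas: Gamma 3, Eta 7, Alpha 3, Zeta 3, Beta 4, Theta 17 (sum 37, leaving 4 seats).
Remainders in descending order: Alpha 0.9937, Zeta 0.9008, Beta 0.8815, Gamma 0.7724, Theta 0.3564, Eta 0.0953.
The surplus seats go to Alpha, Zeta, Beta, Gamma.
Gamma receives 4.

4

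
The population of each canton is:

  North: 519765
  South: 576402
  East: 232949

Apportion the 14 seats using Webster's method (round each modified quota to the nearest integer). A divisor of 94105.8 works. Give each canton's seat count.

With modified divisor 94105.8: modified quotas North 5.523, South 6.125, East 2.475.
Rounding to the nearest integer: North 6, South 6, East 2 (total 14).

North 6; South 6; East 2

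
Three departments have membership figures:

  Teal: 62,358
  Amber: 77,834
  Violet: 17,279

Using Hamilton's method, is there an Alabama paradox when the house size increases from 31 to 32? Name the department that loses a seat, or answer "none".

At 31 seats: Teal 12, Amber 15, Violet 4.
At 32 seats: Teal 13, Amber 16, Violet 3.
Violet drops from 4 to 3.

Violet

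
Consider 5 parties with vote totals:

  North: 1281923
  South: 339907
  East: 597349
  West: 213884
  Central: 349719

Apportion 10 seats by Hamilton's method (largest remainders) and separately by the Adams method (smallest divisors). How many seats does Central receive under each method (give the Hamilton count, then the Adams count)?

1 and 2

Hamilton: North 5, South 1, East 2, West 1, Central 1.
Adams: North 4, South 1, East 2, West 1, Central 2.
Central gets 1 under Hamilton and 2 under Adams.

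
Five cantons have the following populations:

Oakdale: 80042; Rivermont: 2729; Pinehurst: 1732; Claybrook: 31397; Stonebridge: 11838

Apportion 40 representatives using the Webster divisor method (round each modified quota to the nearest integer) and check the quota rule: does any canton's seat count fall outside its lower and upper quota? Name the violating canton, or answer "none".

Oakdale

Standard quotas: Oakdale 25.064, Rivermont 0.855, Pinehurst 0.542, Claybrook 9.832, Stonebridge 3.707.
Webster allocation: Oakdale 24, Rivermont 1, Pinehurst 1, Claybrook 10, Stonebridge 4.
Oakdale has quota 25.064 (lower 25, upper 26) but receives 24 — outside the quota interval.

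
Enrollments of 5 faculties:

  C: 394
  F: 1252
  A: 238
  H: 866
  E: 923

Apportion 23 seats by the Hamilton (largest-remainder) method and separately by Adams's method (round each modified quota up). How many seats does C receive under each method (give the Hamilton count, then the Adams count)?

Hamilton: C 2, F 8, A 2, H 5, E 6.
Adams: C 3, F 7, A 2, H 5, E 6.
C gets 2 under Hamilton and 3 under Adams.

2 and 3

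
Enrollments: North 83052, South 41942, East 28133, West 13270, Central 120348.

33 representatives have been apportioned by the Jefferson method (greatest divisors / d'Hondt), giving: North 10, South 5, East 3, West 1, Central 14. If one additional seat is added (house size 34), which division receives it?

Priority for the next seat is population ÷ (current seats + 1).
Priorities: North 7550.182, South 6990.333, East 7033.250, West 6635.000, Central 8023.200.
Highest priority: Central.

Central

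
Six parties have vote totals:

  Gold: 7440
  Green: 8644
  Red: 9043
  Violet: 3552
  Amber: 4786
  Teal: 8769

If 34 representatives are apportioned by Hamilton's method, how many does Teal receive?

The standard divisor is 42234/34 ≈ 1242.176.
Standard quotas: Gold 5.9895, Green 6.9588, Red 7.2800, Violet 2.8595, Amber 3.8529, Teal 7.0594.
Lower quotas: Gold 5, Green 6, Red 7, Violet 2, Amber 3, Teal 7 (sum 30, leaving 4 seats).
Remainders in descending order: Gold 0.9895, Green 0.9588, Violet 0.8595, Amber 0.8529, Red 0.2800, Teal 0.0594.
The surplus seats go to Gold, Green, Violet, Amber.
Teal receives 7.

7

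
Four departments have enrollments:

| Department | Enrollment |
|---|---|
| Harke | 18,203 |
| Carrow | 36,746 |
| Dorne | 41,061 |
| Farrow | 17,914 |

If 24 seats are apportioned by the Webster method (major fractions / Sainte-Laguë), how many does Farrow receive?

4

Standard divisor 113924/24 ≈ 4746.833; standard quotas: Harke 3.835, Carrow 7.741, Dorne 8.650, Farrow 3.774.
Rounding to the nearest integer gives 4, 8, 9, 4 = 25 seats, so the divisor must be adjusted.
With modified divisor 4870: modified quotas Harke 3.738, Carrow 7.545, Dorne 8.431, Farrow 3.678.
Rounding to the nearest integer: Harke 4, Carrow 8, Dorne 8, Farrow 4 (total 24).
Farrow receives 4.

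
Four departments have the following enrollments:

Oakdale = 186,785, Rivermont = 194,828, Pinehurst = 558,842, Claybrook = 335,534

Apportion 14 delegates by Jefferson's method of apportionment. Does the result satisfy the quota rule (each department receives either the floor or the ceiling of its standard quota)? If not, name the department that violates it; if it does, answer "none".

none

Standard quotas: Oakdale 2.049, Rivermont 2.138, Pinehurst 6.132, Claybrook 3.681.
Jefferson allocation: Oakdale 2, Rivermont 2, Pinehurst 6, Claybrook 4.
Every allocation lies between the lower and upper quota.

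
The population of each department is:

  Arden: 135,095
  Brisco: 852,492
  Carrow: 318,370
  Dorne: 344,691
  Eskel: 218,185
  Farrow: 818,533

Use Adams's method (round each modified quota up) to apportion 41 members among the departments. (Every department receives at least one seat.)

Standard divisor 2687366/41 ≈ 65545.512; standard quotas: Arden 2.061, Brisco 13.006, Carrow 4.857, Dorne 5.259, Eskel 3.329, Farrow 12.488.
Rounding up gives 3, 14, 5, 6, 4, 13 = 45 seats, so the divisor must be adjusted.
With modified divisor 70000: modified quotas Arden 1.930, Brisco 12.178, Carrow 4.548, Dorne 4.924, Eskel 3.117, Farrow 11.693.
Rounding up: Arden 2, Brisco 13, Carrow 5, Dorne 5, Eskel 4, Farrow 12 (total 41).

Arden 2; Brisco 13; Carrow 5; Dorne 5; Eskel 4; Farrow 12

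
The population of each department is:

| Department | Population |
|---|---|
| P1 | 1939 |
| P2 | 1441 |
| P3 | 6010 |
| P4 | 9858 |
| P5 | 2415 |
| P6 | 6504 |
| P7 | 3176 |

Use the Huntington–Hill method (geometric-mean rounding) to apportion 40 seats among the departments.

With divisor 790: modified quotas P1 2.454, P2 1.824, P3 7.608, P4 12.478, P5 3.057, P6 8.233, P7 4.020.
Geometric-mean thresholds: P1 √(2·3)=2.449, P2 √(1·2)=1.414, P3 √(7·8)=7.483, P4 √(12·13)=12.490, P5 √(3·4)=3.464, P6 √(8·9)=8.485, P7 √(4·5)=4.472.
Each quota rounded against its threshold gives P1 3, P2 2, P3 8, P4 12, P5 3, P6 8, P7 4 (total 40).

P1 3, P2 2, P3 8, P4 12, P5 3, P6 8, P7 4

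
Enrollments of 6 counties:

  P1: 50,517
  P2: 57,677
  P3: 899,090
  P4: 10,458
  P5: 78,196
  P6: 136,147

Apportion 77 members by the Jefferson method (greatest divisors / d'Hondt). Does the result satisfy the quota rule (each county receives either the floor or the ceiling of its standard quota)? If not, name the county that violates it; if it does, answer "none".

Standard quotas: P1 3.157, P2 3.605, P3 56.189, P4 0.654, P5 4.887, P6 8.509.
Jefferson allocation: P1 3, P2 3, P3 58, P4 0, P5 5, P6 8.
P3 has quota 56.189 (lower 56, upper 57) but receives 58 — outside the quota interval.

P3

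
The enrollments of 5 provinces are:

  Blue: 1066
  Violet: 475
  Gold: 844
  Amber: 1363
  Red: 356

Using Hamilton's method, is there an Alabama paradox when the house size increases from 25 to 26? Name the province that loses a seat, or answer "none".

none

At 25 seats: Blue 7, Violet 3, Gold 5, Amber 8, Red 2.
At 26 seats: Blue 7, Violet 3, Gold 5, Amber 9, Red 2.
No province's allocation decreased.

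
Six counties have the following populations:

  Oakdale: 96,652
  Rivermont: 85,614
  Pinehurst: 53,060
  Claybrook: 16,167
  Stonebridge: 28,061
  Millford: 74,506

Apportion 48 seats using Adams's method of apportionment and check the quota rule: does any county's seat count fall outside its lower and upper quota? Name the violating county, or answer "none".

Standard quotas: Oakdale 13.103, Rivermont 11.607, Pinehurst 7.193, Claybrook 2.192, Stonebridge 3.804, Millford 10.101.
Adams allocation: Oakdale 13, Rivermont 11, Pinehurst 7, Claybrook 3, Stonebridge 4, Millford 10.
Every allocation lies between the lower and upper quota.

none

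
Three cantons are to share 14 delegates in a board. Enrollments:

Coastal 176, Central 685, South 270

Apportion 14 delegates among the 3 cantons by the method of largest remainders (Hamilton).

Total 1131; standard divisor 1131/14 ≈ 80.786.
Standard quotas: Coastal 2.179, Central 8.479, South 3.342.
Lower quotas: Coastal 2, Central 8, South 3 (sum 13, leaving 1 seat).
Remainders in descending order: Central 0.479, South 0.342, Coastal 0.179.
The surplus seat goes to Central.

Coastal: 2, Central: 9, South: 3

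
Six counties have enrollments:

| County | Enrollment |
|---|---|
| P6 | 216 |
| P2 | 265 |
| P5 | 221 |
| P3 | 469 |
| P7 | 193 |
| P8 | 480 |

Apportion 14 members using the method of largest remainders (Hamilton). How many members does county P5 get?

2

Standard divisor: 1844 ÷ 14 ≈ 131.714.
Standard quotas: P6 1.640, P2 2.012, P5 1.678, P3 3.561, P7 1.465, P8 3.644.
Lower quotas: P6 1, P2 2, P5 1, P3 3, P7 1, P8 3 (sum 11, leaving 3 seats).
Remainders in descending order: P5 0.678, P8 0.644, P6 0.640, P3 0.561, P7 0.465, P2 0.012.
Largest remainders: P5, P8, P6 receive the extra seats.
P5 receives 2.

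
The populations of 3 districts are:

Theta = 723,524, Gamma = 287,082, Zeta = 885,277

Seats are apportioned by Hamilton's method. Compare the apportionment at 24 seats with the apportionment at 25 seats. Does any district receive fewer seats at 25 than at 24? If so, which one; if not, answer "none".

none

At 24 seats: Theta 9, Gamma 4, Zeta 11.
At 25 seats: Theta 9, Gamma 4, Zeta 12.
No district's allocation decreased.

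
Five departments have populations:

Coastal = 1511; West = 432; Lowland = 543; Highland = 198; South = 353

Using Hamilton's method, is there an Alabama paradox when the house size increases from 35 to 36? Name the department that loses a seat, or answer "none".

none

At 35 seats: Coastal 18, West 5, Lowland 6, Highland 2, South 4.
At 36 seats: Coastal 18, West 5, Lowland 7, Highland 2, South 4.
No department's allocation decreased.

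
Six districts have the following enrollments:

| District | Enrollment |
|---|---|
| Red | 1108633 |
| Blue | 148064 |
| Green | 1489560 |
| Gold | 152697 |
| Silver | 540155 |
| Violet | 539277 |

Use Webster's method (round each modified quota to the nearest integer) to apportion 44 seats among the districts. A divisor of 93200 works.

Red 12, Blue 2, Green 16, Gold 2, Silver 6, Violet 6

With modified divisor 93200: modified quotas Red 11.895, Blue 1.589, Green 15.982, Gold 1.638, Silver 5.796, Violet 5.786.
Rounding to the nearest integer: Red 12, Blue 2, Green 16, Gold 2, Silver 6, Violet 6 (total 44).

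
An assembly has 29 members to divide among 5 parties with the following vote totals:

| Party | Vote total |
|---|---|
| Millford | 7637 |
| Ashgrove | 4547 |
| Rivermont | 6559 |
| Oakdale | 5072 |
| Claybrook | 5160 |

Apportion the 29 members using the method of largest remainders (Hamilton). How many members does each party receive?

Total 28975; standard divisor 28975/29 ≈ 999.138.
Standard quotas: Millford 7.6436, Ashgrove 4.5509, Rivermont 6.5647, Oakdale 5.0764, Claybrook 5.1645.
Lower quotas: Millford 7, Ashgrove 4, Rivermont 6, Oakdale 5, Claybrook 5 (sum 27, leaving 2 seats).
Remainders in descending order: Millford 0.6436, Rivermont 0.5647, Ashgrove 0.5509, Claybrook 0.1645, Oakdale 0.0764.
Largest remainders: Millford, Rivermont receive the extra seats.

Millford 8, Ashgrove 4, Rivermont 7, Oakdale 5, Claybrook 5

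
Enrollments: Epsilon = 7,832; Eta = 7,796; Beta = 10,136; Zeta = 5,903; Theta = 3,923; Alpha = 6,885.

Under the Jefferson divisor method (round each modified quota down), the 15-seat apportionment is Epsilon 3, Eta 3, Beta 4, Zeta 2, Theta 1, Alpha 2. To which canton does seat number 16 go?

Priority for the next seat is population ÷ (current seats + 1).
Priorities: Epsilon 1958.000, Eta 1949.000, Beta 2027.200, Zeta 1967.667, Theta 1961.500, Alpha 2295.000.
Highest priority: Alpha.

Alpha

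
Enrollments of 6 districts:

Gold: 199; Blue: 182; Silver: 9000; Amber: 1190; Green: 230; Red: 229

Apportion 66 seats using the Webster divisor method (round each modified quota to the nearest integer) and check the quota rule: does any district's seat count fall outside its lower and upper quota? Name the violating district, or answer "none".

Standard quotas: Gold 1.191, Blue 1.089, Silver 53.853, Amber 7.121, Green 1.376, Red 1.370.
Webster allocation: Gold 1, Blue 1, Silver 55, Amber 7, Green 1, Red 1.
Silver has quota 53.853 (lower 53, upper 54) but receives 55 — outside the quota interval.

Silver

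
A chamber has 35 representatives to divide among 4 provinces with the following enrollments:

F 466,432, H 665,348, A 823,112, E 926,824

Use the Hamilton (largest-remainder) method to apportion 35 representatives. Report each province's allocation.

F=6, H=8, A=10, E=11

Standard divisor: 2881716 ÷ 35 ≈ 82334.743.
Standard quotas: F 5.6651, H 8.0810, A 9.9971, E 11.2568.
Lower quotas: F 5, H 8, A 9, E 11 (sum 33, leaving 2 seats).
Remainders in descending order: A 0.9971, F 0.6651, E 0.2568, H 0.0810.
Largest remainders: A, F receive the extra seats.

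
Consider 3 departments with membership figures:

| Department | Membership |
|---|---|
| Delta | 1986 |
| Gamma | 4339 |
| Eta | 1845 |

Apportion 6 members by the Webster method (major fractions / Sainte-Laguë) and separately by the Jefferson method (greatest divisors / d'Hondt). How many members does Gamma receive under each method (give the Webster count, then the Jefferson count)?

3 and 4

Webster: Delta 2, Gamma 3, Eta 1.
Jefferson: Delta 1, Gamma 4, Eta 1.
Gamma gets 3 under Webster and 4 under Jefferson.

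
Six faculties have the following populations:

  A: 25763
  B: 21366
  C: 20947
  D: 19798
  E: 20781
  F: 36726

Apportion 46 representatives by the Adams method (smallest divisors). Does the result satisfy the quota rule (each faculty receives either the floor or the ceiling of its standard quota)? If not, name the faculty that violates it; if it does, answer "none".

none

Standard quotas: A 8.152, B 6.760, C 6.628, D 6.264, E 6.575, F 11.620.
Adams allocation: A 8, B 7, C 7, D 6, E 7, F 11.
Every allocation lies between the lower and upper quota.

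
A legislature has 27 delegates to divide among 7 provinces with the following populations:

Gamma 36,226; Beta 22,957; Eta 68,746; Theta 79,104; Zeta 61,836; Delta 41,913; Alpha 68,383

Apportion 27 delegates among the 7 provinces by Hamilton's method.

Gamma: 2, Beta: 2, Eta: 5, Theta: 6, Zeta: 4, Delta: 3, Alpha: 5

The standard divisor is 379165/27 ≈ 14043.148.
Standard quotas: Gamma 2.5796, Beta 1.6347, Eta 4.8953, Theta 5.6329, Zeta 4.4033, Delta 2.9846, Alpha 4.8695.
Lower quotas: Gamma 2, Beta 1, Eta 4, Theta 5, Zeta 4, Delta 2, Alpha 4 (sum 22, leaving 5 seats).
Remainders in descending order: Delta 0.9846, Eta 0.8953, Alpha 0.8695, Beta 0.6347, Theta 0.6329, Gamma 0.5796, Zeta 0.4033.
Largest remainders: Delta, Eta, Alpha, Beta, Theta receive the extra seats.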